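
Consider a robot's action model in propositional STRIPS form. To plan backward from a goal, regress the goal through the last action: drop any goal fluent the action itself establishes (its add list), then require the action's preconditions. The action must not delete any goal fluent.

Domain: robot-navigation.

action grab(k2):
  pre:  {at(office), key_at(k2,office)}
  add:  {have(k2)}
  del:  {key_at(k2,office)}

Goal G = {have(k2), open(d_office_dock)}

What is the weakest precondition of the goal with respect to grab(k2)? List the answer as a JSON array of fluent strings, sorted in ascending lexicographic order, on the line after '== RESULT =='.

Compute (G \ add) ∪ pre:
  G ∩ del = {}  (empty — regression defined)
  G \ add = {have(k2), open(d_office_dock)} \ {have(k2)} = {open(d_office_dock)}
  ∪ pre   = {open(d_office_dock)} ∪ {at(office), key_at(k2,office)}
          = {at(office), key_at(k2,office), open(d_office_dock)}

== RESULT ==
["at(office)", "key_at(k2,office)", "open(d_office_dock)"]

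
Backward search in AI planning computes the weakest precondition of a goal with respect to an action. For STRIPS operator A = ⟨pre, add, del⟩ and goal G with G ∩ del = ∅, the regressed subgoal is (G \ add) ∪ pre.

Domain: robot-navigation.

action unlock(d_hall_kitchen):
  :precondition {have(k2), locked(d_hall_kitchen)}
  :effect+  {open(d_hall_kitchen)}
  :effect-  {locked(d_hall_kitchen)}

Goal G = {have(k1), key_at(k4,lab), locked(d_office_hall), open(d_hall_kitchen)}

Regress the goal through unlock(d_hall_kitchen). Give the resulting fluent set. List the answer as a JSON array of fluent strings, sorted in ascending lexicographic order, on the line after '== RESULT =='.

Regress:
  G ∩ del = {}  (empty — regression defined)
  G \ add = {have(k1), key_at(k4,lab), locked(d_office_hall), open(d_hall_kitchen)} \ {open(d_hall_kitchen)} = {have(k1), key_at(k4,lab), locked(d_office_hall)}
  ∪ pre   = {have(k1), key_at(k4,lab), locked(d_office_hall)} ∪ {have(k2), locked(d_hall_kitchen)}
          = {have(k1), have(k2), key_at(k4,lab), locked(d_hall_kitchen), locked(d_office_hall)}

== RESULT ==
["have(k1)", "have(k2)", "key_at(k4,lab)", "locked(d_hall_kitchen)", "locked(d_office_hall)"]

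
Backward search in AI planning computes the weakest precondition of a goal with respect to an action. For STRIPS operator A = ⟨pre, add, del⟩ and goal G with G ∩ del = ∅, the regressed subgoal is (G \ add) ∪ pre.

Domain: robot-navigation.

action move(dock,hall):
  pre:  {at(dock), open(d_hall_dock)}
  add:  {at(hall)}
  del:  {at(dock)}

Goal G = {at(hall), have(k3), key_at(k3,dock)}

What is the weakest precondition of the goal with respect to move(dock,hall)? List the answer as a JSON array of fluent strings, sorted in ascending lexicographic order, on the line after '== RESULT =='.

Compute (G \ add) ∪ pre:
  G ∩ del = {}  (empty — regression defined)
  G \ add = {at(hall), have(k3), key_at(k3,dock)} \ {at(hall)} = {have(k3), key_at(k3,dock)}
  ∪ pre   = {have(k3), key_at(k3,dock)} ∪ {at(dock), open(d_hall_dock)}
          = {at(dock), have(k3), key_at(k3,dock), open(d_hall_dock)}

== RESULT ==
["at(dock)", "have(k3)", "key_at(k3,dock)", "open(d_hall_dock)"]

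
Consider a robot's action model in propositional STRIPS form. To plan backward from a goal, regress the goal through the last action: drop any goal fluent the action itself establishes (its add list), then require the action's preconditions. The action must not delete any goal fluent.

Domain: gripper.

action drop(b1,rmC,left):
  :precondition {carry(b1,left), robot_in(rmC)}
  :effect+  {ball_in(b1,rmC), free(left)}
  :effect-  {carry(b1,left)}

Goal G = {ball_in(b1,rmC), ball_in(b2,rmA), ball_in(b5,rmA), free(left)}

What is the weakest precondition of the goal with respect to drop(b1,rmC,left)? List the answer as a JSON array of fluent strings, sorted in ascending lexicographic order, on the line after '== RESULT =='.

Compute (G \ add) ∪ pre:
  G ∩ del = {}  (empty — regression defined)
  G \ add = {ball_in(b1,rmC), ball_in(b2,rmA), ball_in(b5,rmA), free(left)} \ {ball_in(b1,rmC), free(left)} = {ball_in(b2,rmA), ball_in(b5,rmA)}
  ∪ pre   = {ball_in(b2,rmA), ball_in(b5,rmA)} ∪ {carry(b1,left), robot_in(rmC)}
          = {ball_in(b2,rmA), ball_in(b5,rmA), carry(b1,left), robot_in(rmC)}

== RESULT ==
["ball_in(b2,rmA)", "ball_in(b5,rmA)", "carry(b1,left)", "robot_in(rmC)"]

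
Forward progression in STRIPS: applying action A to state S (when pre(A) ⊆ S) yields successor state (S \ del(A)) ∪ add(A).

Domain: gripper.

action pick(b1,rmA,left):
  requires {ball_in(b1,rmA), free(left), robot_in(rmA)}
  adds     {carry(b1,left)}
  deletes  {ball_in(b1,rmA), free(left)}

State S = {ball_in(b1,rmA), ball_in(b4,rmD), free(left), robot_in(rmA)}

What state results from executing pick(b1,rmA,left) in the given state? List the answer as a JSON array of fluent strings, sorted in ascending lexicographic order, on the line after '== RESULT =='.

Compute (S \ del) ∪ add:
  pre ⊆ S: {ball_in(b1,rmA), free(left), robot_in(rmA)} ⊆ S  — applicable
  S \ del = {ball_in(b4,rmD), robot_in(rmA)}
  ∪ add   = {ball_in(b4,rmD), carry(b1,left), robot_in(rmA)}

== RESULT ==
["ball_in(b4,rmD)", "carry(b1,left)", "robot_in(rmA)"]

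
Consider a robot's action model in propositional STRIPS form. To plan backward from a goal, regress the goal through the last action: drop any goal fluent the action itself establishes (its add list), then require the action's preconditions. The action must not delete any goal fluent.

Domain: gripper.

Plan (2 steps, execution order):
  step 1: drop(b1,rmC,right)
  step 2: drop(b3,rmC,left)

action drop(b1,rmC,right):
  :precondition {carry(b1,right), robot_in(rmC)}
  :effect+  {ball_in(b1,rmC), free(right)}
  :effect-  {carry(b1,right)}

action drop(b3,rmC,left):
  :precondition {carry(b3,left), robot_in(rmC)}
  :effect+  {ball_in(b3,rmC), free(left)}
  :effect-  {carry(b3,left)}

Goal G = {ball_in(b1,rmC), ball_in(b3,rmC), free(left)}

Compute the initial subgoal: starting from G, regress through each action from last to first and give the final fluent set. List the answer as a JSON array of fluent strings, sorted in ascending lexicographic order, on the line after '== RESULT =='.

Work backward from the goal:
  through step 2 (drop(b3,rmC,left)): drop {ball_in(b3,rmC), free(left)}, keep {ball_in(b1,rmC)}, require {carry(b3,left), robot_in(rmC)}
    → {ball_in(b1,rmC), carry(b3,left), robot_in(rmC)}
  through step 1 (drop(b1,rmC,right)): drop {ball_in(b1,rmC)}, keep {carry(b3,left), robot_in(rmC)}, require {carry(b1,right), robot_in(rmC)}
    → {carry(b1,right), carry(b3,left), robot_in(rmC)}

== RESULT ==
["carry(b1,right)", "carry(b3,left)", "robot_in(rmC)"]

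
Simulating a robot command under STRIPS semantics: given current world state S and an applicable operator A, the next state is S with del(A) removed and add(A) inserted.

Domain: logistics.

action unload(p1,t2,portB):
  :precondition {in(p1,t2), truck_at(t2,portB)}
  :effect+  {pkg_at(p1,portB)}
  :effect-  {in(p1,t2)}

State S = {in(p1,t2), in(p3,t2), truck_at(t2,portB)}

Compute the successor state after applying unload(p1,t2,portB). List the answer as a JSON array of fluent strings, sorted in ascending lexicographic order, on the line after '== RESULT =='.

Progress:
  pre ⊆ S: {in(p1,t2), truck_at(t2,portB)} ⊆ S  — applicable
  S \ del = {in(p3,t2), truck_at(t2,portB)}
  ∪ add   = {in(p3,t2), pkg_at(p1,portB), truck_at(t2,portB)}

== RESULT ==
["in(p3,t2)", "pkg_at(p1,portB)", "truck_at(t2,portB)"]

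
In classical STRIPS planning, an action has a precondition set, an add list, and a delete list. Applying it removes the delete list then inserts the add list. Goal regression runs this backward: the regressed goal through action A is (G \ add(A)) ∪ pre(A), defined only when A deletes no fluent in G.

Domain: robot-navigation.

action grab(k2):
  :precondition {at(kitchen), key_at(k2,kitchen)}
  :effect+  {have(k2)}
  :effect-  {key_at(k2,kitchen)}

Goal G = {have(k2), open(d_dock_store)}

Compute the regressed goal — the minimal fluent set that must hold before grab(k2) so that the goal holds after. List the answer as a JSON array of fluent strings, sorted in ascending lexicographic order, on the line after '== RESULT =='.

Compute (G \ add) ∪ pre:
  G ∩ del = {}  (empty — regression defined)
  G \ add = {have(k2), open(d_dock_store)} \ {have(k2)} = {open(d_dock_store)}
  ∪ pre   = {open(d_dock_store)} ∪ {at(kitchen), key_at(k2,kitchen)}
          = {at(kitchen), key_at(k2,kitchen), open(d_dock_store)}

== RESULT ==
["at(kitchen)", "key_at(k2,kitchen)", "open(d_dock_store)"]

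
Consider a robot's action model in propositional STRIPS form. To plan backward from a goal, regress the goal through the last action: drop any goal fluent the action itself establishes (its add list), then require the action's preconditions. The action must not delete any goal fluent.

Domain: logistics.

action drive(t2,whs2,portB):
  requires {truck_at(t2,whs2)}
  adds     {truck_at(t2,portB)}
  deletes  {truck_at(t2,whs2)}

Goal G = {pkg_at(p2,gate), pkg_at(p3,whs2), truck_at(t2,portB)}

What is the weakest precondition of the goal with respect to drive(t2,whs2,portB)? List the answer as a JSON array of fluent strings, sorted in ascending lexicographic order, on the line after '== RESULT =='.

Regress:
  G ∩ del = {}  (empty — regression defined)
  G \ add = {pkg_at(p2,gate), pkg_at(p3,whs2), truck_at(t2,portB)} \ {truck_at(t2,portB)} = {pkg_at(p2,gate), pkg_at(p3,whs2)}
  ∪ pre   = {pkg_at(p2,gate), pkg_at(p3,whs2)} ∪ {truck_at(t2,whs2)}
          = {pkg_at(p2,gate), pkg_at(p3,whs2), truck_at(t2,whs2)}

== RESULT ==
["pkg_at(p2,gate)", "pkg_at(p3,whs2)", "truck_at(t2,whs2)"]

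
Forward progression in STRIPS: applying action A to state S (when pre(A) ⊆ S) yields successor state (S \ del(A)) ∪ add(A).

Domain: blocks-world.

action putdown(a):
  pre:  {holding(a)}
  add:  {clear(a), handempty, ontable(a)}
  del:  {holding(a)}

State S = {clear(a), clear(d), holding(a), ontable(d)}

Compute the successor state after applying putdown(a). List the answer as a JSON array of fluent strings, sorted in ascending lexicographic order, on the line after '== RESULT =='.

Compute (S \ del) ∪ add:
  pre ⊆ S: {holding(a)} ⊆ S  — applicable
  S \ del = {clear(a), clear(d), ontable(d)}
  ∪ add   = {clear(a), clear(d), handempty, ontable(a), ontable(d)}

== RESULT ==
["clear(a)", "clear(d)", "handempty", "ontable(a)", "ontable(d)"]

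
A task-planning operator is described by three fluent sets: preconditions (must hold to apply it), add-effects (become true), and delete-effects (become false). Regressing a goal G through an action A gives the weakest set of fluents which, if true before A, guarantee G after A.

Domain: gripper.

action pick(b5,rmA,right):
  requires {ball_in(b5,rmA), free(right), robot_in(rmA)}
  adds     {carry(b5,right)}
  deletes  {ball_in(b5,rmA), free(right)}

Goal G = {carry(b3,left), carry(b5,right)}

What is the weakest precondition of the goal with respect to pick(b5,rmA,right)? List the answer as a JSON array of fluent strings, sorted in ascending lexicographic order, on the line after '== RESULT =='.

Compute (G \ add) ∪ pre:
  G ∩ del = {}  (empty — regression defined)
  G \ add = {carry(b3,left), carry(b5,right)} \ {carry(b5,right)} = {carry(b3,left)}
  ∪ pre   = {carry(b3,left)} ∪ {ball_in(b5,rmA), free(right), robot_in(rmA)}
          = {ball_in(b5,rmA), carry(b3,left), free(right), robot_in(rmA)}

== RESULT ==
["ball_in(b5,rmA)", "carry(b3,left)", "free(right)", "robot_in(rmA)"]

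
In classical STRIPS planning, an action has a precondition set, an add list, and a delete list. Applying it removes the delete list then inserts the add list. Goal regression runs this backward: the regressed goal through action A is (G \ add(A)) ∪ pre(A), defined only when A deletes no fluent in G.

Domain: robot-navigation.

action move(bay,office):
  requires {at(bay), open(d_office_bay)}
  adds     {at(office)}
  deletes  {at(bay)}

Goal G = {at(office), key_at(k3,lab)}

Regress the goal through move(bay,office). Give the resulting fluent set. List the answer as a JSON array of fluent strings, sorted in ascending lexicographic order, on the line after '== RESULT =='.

Compute (G \ add) ∪ pre:
  G ∩ del = {}  (empty — regression defined)
  G \ add = {at(office), key_at(k3,lab)} \ {at(office)} = {key_at(k3,lab)}
  ∪ pre   = {key_at(k3,lab)} ∪ {at(bay), open(d_office_bay)}
          = {at(bay), key_at(k3,lab), open(d_office_bay)}

== RESULT ==
["at(bay)", "key_at(k3,lab)", "open(d_office_bay)"]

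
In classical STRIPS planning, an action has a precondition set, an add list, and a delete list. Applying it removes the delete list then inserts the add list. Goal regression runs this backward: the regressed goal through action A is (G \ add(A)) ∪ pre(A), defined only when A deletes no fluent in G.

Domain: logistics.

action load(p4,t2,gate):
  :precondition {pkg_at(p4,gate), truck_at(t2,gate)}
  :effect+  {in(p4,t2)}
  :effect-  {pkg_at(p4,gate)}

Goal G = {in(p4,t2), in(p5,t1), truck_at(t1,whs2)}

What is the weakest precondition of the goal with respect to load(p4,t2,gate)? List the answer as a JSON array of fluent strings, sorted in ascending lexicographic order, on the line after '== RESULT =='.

Regress:
  G ∩ del = {}  (empty — regression defined)
  G \ add = {in(p4,t2), in(p5,t1), truck_at(t1,whs2)} \ {in(p4,t2)} = {in(p5,t1), truck_at(t1,whs2)}
  ∪ pre   = {in(p5,t1), truck_at(t1,whs2)} ∪ {pkg_at(p4,gate), truck_at(t2,gate)}
          = {in(p5,t1), pkg_at(p4,gate), truck_at(t1,whs2), truck_at(t2,gate)}

== RESULT ==
["in(p5,t1)", "pkg_at(p4,gate)", "truck_at(t1,whs2)", "truck_at(t2,gate)"]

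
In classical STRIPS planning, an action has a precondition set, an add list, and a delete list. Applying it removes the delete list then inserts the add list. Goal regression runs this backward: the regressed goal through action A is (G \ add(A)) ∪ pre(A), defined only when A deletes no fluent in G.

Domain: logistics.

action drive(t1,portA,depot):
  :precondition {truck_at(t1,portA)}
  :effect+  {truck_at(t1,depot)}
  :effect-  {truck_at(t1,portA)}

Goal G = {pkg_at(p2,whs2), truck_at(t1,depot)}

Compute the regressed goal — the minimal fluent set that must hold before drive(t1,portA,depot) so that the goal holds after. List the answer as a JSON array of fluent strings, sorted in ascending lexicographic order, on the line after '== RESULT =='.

Regress:
  G ∩ del = {}  (empty — regression defined)
  G \ add = {pkg_at(p2,whs2), truck_at(t1,depot)} \ {truck_at(t1,depot)} = {pkg_at(p2,whs2)}
  ∪ pre   = {pkg_at(p2,whs2)} ∪ {truck_at(t1,portA)}
          = {pkg_at(p2,whs2), truck_at(t1,portA)}

== RESULT ==
["pkg_at(p2,whs2)", "truck_at(t1,portA)"]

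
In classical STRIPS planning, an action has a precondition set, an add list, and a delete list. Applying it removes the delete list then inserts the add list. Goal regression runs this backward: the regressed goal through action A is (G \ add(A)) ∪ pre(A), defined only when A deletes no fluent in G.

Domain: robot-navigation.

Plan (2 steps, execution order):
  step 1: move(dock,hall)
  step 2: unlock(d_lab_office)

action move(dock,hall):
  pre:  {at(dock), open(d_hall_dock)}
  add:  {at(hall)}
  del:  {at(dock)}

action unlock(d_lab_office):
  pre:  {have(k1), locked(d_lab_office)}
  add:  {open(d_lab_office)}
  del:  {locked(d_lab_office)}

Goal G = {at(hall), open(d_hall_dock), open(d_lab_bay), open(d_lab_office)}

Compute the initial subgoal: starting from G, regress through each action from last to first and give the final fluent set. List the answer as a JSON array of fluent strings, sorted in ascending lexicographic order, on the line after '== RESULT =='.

Work backward from the goal:
  through step 2 (unlock(d_lab_office)): drop {open(d_lab_office)}, keep {at(hall), open(d_hall_dock), open(d_lab_bay)}, require {have(k1), locked(d_lab_office)}
    → {at(hall), have(k1), locked(d_lab_office), open(d_hall_dock), open(d_lab_bay)}
  through step 1 (move(dock,hall)): drop {at(hall)}, keep {have(k1), locked(d_lab_office), open(d_hall_dock), open(d_lab_bay)}, require {at(dock), open(d_hall_dock)}
    → {at(dock), have(k1), locked(d_lab_office), open(d_hall_dock), open(d_lab_bay)}

== RESULT ==
["at(dock)", "have(k1)", "locked(d_lab_office)", "open(d_hall_dock)", "open(d_lab_bay)"]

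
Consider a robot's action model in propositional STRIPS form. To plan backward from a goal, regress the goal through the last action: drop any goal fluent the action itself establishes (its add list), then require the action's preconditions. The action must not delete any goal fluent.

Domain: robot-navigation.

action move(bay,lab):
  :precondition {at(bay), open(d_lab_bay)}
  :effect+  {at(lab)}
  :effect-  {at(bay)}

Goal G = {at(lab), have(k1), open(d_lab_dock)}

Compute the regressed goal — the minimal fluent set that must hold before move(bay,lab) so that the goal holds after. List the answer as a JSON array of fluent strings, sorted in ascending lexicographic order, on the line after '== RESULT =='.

Regress:
  G ∩ del = {}  (empty — regression defined)
  G \ add = {at(lab), have(k1), open(d_lab_dock)} \ {at(lab)} = {have(k1), open(d_lab_dock)}
  ∪ pre   = {have(k1), open(d_lab_dock)} ∪ {at(bay), open(d_lab_bay)}
          = {at(bay), have(k1), open(d_lab_bay), open(d_lab_dock)}

== RESULT ==
["at(bay)", "have(k1)", "open(d_lab_bay)", "open(d_lab_dock)"]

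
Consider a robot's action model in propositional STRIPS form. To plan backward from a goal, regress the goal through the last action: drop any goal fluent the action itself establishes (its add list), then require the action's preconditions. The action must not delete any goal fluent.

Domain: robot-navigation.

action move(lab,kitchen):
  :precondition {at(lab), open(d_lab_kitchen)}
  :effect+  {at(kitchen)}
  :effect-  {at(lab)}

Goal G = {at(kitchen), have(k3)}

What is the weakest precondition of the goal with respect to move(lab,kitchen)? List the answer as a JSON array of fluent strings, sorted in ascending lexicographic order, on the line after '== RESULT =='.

Regress:
  G ∩ del = {}  (empty — regression defined)
  G \ add = {at(kitchen), have(k3)} \ {at(kitchen)} = {have(k3)}
  ∪ pre   = {have(k3)} ∪ {at(lab), open(d_lab_kitchen)}
          = {at(lab), have(k3), open(d_lab_kitchen)}

== RESULT ==
["at(lab)", "have(k3)", "open(d_lab_kitchen)"]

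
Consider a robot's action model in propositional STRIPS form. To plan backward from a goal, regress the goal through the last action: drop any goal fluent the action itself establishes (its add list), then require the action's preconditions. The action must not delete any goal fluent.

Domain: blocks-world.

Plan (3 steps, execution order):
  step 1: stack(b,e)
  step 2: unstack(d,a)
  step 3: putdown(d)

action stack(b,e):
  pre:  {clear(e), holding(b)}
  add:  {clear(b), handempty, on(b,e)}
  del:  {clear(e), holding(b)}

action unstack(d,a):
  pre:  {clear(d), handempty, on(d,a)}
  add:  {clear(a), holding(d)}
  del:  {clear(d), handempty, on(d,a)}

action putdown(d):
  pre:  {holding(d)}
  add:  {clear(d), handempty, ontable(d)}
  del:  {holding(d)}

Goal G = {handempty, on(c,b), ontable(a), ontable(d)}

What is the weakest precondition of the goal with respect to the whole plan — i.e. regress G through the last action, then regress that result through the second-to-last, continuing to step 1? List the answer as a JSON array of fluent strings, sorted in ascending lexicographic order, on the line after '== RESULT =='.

Regress step by step:
  through step 3 (putdown(d)): drop {handempty, ontable(d)}, keep {on(c,b), ontable(a)}, require {holding(d)}
    → {holding(d), on(c,b), ontable(a)}
  through step 2 (unstack(d,a)): drop {holding(d)}, keep {on(c,b), ontable(a)}, require {clear(d), handempty, on(d,a)}
    → {clear(d), handempty, on(c,b), on(d,a), ontable(a)}
  through step 1 (stack(b,e)): drop {handempty}, keep {clear(d), on(c,b), on(d,a), ontable(a)}, require {clear(e), holding(b)}
    → {clear(d), clear(e), holding(b), on(c,b), on(d,a), ontable(a)}

== RESULT ==
["clear(d)", "clear(e)", "holding(b)", "on(c,b)", "on(d,a)", "ontable(a)"]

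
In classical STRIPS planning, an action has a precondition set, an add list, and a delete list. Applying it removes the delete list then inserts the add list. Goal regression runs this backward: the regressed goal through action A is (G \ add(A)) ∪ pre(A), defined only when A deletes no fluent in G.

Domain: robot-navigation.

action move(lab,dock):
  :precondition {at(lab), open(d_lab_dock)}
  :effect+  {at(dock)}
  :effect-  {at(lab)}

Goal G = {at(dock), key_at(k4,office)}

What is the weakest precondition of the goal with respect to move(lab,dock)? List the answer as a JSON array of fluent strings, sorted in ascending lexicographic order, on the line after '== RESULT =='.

Compute (G \ add) ∪ pre:
  G ∩ del = {}  (empty — regression defined)
  G \ add = {at(dock), key_at(k4,office)} \ {at(dock)} = {key_at(k4,office)}
  ∪ pre   = {key_at(k4,office)} ∪ {at(lab), open(d_lab_dock)}
          = {at(lab), key_at(k4,office), open(d_lab_dock)}

== RESULT ==
["at(lab)", "key_at(k4,office)", "open(d_lab_dock)"]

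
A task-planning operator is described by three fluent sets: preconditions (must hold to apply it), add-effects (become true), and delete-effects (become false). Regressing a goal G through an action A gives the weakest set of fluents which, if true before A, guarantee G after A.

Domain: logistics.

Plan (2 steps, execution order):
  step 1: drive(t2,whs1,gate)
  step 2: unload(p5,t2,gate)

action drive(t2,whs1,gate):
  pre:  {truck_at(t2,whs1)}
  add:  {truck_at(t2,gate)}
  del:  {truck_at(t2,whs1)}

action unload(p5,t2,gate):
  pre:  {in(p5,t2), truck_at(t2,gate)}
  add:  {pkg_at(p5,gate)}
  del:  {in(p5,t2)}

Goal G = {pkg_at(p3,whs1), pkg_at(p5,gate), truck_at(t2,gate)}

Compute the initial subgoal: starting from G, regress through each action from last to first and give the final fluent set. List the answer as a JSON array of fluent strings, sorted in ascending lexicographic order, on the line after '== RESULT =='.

Regress step by step:
  through step 2 (unload(p5,t2,gate)): drop {pkg_at(p5,gate)}, keep {pkg_at(p3,whs1), truck_at(t2,gate)}, require {in(p5,t2), truck_at(t2,gate)}
    → {in(p5,t2), pkg_at(p3,whs1), truck_at(t2,gate)}
  through step 1 (drive(t2,whs1,gate)): drop {truck_at(t2,gate)}, keep {in(p5,t2), pkg_at(p3,whs1)}, require {truck_at(t2,whs1)}
    → {in(p5,t2), pkg_at(p3,whs1), truck_at(t2,whs1)}

== RESULT ==
["in(p5,t2)", "pkg_at(p3,whs1)", "truck_at(t2,whs1)"]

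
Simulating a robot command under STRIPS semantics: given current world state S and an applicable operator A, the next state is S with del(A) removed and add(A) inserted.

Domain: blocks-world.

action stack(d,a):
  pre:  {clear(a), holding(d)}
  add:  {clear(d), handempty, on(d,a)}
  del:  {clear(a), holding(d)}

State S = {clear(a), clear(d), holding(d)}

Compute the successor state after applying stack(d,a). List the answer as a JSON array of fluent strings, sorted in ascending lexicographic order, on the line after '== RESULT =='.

Progress:
  pre ⊆ S: {clear(a), holding(d)} ⊆ S  — applicable
  S \ del = {clear(d)}
  ∪ add   = {clear(d), handempty, on(d,a)}

== RESULT ==
["clear(d)", "handempty", "on(d,a)"]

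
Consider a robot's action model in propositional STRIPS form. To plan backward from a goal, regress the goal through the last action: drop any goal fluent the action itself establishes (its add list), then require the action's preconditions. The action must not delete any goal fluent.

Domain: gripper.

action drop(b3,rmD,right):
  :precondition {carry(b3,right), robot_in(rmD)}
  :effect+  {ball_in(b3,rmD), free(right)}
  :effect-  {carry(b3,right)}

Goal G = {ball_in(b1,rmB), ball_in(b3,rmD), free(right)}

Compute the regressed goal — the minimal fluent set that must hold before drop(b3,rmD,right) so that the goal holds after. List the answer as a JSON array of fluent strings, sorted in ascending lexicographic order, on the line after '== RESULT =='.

Compute (G \ add) ∪ pre:
  G ∩ del = {}  (empty — regression defined)
  G \ add = {ball_in(b1,rmB), ball_in(b3,rmD), free(right)} \ {ball_in(b3,rmD), free(right)} = {ball_in(b1,rmB)}
  ∪ pre   = {ball_in(b1,rmB)} ∪ {carry(b3,right), robot_in(rmD)}
          = {ball_in(b1,rmB), carry(b3,right), robot_in(rmD)}

== RESULT ==
["ball_in(b1,rmB)", "carry(b3,right)", "robot_in(rmD)"]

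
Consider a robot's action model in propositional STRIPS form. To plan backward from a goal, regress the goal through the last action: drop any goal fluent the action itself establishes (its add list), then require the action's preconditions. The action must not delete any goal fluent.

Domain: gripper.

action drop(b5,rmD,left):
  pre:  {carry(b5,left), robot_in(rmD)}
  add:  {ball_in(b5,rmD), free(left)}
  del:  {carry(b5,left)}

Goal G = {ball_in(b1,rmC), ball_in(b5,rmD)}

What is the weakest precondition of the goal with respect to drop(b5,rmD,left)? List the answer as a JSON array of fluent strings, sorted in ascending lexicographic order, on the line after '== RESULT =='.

Regress:
  G ∩ del = {}  (empty — regression defined)
  G \ add = {ball_in(b1,rmC), ball_in(b5,rmD)} \ {ball_in(b5,rmD), free(left)} = {ball_in(b1,rmC)}
  ∪ pre   = {ball_in(b1,rmC)} ∪ {carry(b5,left), robot_in(rmD)}
          = {ball_in(b1,rmC), carry(b5,left), robot_in(rmD)}

== RESULT ==
["ball_in(b1,rmC)", "carry(b5,left)", "robot_in(rmD)"]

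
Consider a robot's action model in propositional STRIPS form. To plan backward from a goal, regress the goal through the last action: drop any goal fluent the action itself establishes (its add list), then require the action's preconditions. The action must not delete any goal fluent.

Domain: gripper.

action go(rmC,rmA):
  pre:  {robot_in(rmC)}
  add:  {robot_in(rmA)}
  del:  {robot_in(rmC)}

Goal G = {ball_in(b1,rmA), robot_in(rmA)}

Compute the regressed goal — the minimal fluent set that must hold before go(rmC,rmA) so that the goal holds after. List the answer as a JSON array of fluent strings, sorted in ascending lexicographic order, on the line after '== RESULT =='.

Compute (G \ add) ∪ pre:
  G ∩ del = {}  (empty — regression defined)
  G \ add = {ball_in(b1,rmA), robot_in(rmA)} \ {robot_in(rmA)} = {ball_in(b1,rmA)}
  ∪ pre   = {ball_in(b1,rmA)} ∪ {robot_in(rmC)}
          = {ball_in(b1,rmA), robot_in(rmC)}

== RESULT ==
["ball_in(b1,rmA)", "robot_in(rmC)"]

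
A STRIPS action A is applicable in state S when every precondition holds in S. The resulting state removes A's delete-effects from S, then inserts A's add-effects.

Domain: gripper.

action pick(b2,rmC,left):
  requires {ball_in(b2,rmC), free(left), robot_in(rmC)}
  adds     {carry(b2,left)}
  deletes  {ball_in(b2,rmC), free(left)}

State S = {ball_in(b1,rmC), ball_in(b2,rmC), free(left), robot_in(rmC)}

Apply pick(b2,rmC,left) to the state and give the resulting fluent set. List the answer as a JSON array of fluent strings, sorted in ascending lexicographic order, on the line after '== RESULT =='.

Progress:
  pre ⊆ S: {ball_in(b2,rmC), free(left), robot_in(rmC)} ⊆ S  — applicable
  S \ del = {ball_in(b1,rmC), robot_in(rmC)}
  ∪ add   = {ball_in(b1,rmC), carry(b2,left), robot_in(rmC)}

== RESULT ==
["ball_in(b1,rmC)", "carry(b2,left)", "robot_in(rmC)"]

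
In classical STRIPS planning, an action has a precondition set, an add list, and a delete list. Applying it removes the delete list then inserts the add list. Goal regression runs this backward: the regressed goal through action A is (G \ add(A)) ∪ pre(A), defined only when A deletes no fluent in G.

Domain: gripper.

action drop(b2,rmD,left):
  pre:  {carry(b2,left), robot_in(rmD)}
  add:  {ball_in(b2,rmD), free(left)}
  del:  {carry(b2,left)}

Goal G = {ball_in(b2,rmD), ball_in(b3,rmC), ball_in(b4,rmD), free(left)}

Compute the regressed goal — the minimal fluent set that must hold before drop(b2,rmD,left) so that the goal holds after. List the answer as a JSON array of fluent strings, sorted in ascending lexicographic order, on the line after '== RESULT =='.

Compute (G \ add) ∪ pre:
  G ∩ del = {}  (empty — regression defined)
  G \ add = {ball_in(b2,rmD), ball_in(b3,rmC), ball_in(b4,rmD), free(left)} \ {ball_in(b2,rmD), free(left)} = {ball_in(b3,rmC), ball_in(b4,rmD)}
  ∪ pre   = {ball_in(b3,rmC), ball_in(b4,rmD)} ∪ {carry(b2,left), robot_in(rmD)}
          = {ball_in(b3,rmC), ball_in(b4,rmD), carry(b2,left), robot_in(rmD)}

== RESULT ==
["ball_in(b3,rmC)", "ball_in(b4,rmD)", "carry(b2,left)", "robot_in(rmD)"]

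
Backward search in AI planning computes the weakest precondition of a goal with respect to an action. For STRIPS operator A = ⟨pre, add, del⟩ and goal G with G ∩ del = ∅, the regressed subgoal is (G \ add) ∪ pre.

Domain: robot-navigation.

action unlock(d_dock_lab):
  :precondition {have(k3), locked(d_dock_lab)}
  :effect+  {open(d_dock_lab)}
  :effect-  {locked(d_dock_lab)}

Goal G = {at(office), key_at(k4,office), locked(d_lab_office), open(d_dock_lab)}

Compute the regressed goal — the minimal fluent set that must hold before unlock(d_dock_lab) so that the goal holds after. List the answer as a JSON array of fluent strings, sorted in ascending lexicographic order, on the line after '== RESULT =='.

Compute (G \ add) ∪ pre:
  G ∩ del = {}  (empty — regression defined)
  G \ add = {at(office), key_at(k4,office), locked(d_lab_office), open(d_dock_lab)} \ {open(d_dock_lab)} = {at(office), key_at(k4,office), locked(d_lab_office)}
  ∪ pre   = {at(office), key_at(k4,office), locked(d_lab_office)} ∪ {have(k3), locked(d_dock_lab)}
          = {at(office), have(k3), key_at(k4,office), locked(d_dock_lab), locked(d_lab_office)}

== RESULT ==
["at(office)", "have(k3)", "key_at(k4,office)", "locked(d_dock_lab)", "locked(d_lab_office)"]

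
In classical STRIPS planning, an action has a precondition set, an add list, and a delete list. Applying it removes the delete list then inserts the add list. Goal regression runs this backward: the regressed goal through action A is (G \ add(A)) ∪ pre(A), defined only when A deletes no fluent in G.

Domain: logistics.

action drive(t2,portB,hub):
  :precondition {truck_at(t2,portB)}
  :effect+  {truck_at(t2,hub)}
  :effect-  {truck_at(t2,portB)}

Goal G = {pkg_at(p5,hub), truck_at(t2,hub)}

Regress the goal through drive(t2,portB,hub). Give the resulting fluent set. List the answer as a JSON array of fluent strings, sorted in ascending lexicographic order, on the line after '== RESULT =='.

Regress:
  G ∩ del = {}  (empty — regression defined)
  G \ add = {pkg_at(p5,hub), truck_at(t2,hub)} \ {truck_at(t2,hub)} = {pkg_at(p5,hub)}
  ∪ pre   = {pkg_at(p5,hub)} ∪ {truck_at(t2,portB)}
          = {pkg_at(p5,hub), truck_at(t2,portB)}

== RESULT ==
["pkg_at(p5,hub)", "truck_at(t2,portB)"]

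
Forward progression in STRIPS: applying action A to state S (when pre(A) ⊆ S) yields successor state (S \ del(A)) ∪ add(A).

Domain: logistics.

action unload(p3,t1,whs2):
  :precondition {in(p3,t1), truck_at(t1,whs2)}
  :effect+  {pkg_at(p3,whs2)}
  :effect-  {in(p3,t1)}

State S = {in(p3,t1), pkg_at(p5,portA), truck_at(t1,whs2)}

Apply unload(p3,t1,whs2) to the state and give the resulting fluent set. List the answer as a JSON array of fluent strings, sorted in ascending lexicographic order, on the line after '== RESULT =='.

Compute (S \ del) ∪ add:
  pre ⊆ S: {in(p3,t1), truck_at(t1,whs2)} ⊆ S  — applicable
  S \ del = {pkg_at(p5,portA), truck_at(t1,whs2)}
  ∪ add   = {pkg_at(p3,whs2), pkg_at(p5,portA), truck_at(t1,whs2)}

== RESULT ==
["pkg_at(p3,whs2)", "pkg_at(p5,portA)", "truck_at(t1,whs2)"]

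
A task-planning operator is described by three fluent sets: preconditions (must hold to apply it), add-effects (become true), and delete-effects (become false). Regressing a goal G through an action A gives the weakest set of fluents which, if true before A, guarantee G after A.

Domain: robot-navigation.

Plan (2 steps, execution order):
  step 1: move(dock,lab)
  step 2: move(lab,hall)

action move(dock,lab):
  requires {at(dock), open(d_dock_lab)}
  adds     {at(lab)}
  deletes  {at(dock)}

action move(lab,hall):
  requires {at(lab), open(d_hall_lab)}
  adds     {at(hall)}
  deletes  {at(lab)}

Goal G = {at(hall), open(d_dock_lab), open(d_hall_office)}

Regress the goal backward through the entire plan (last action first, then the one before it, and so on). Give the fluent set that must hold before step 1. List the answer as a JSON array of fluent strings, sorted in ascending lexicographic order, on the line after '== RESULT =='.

Regress step by step:
  through step 2 (move(lab,hall)): drop {at(hall)}, keep {open(d_dock_lab), open(d_hall_office)}, require {at(lab), open(d_hall_lab)}
    → {at(lab), open(d_dock_lab), open(d_hall_lab), open(d_hall_office)}
  through step 1 (move(dock,lab)): drop {at(lab)}, keep {open(d_dock_lab), open(d_hall_lab), open(d_hall_office)}, require {at(dock), open(d_dock_lab)}
    → {at(dock), open(d_dock_lab), open(d_hall_lab), open(d_hall_office)}

== RESULT ==
["at(dock)", "open(d_dock_lab)", "open(d_hall_lab)", "open(d_hall_office)"]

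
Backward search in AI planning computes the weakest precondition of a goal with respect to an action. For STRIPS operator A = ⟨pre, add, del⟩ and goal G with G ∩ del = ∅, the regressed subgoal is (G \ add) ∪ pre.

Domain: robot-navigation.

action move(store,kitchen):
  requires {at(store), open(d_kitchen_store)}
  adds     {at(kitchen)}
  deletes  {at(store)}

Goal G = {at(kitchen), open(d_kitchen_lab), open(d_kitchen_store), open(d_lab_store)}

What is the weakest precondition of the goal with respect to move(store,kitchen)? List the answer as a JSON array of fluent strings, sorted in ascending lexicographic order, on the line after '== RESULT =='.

Regress:
  G ∩ del = {}  (empty — regression defined)
  G \ add = {at(kitchen), open(d_kitchen_lab), open(d_kitchen_store), open(d_lab_store)} \ {at(kitchen)} = {open(d_kitchen_lab), open(d_kitchen_store), open(d_lab_store)}
  ∪ pre   = {open(d_kitchen_lab), open(d_kitchen_store), open(d_lab_store)} ∪ {at(store), open(d_kitchen_store)}
          = {at(store), open(d_kitchen_lab), open(d_kitchen_store), open(d_lab_store)}

== RESULT ==
["at(store)", "open(d_kitchen_lab)", "open(d_kitchen_store)", "open(d_lab_store)"]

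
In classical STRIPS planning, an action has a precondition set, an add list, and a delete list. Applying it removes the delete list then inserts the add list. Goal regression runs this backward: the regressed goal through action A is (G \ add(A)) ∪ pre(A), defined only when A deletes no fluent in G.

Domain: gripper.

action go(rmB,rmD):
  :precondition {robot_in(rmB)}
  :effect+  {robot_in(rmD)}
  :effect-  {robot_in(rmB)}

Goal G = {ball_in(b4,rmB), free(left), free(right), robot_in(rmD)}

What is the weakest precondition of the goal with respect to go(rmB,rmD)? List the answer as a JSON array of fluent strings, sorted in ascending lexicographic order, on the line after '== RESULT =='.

Compute (G \ add) ∪ pre:
  G ∩ del = {}  (empty — regression defined)
  G \ add = {ball_in(b4,rmB), free(left), free(right), robot_in(rmD)} \ {robot_in(rmD)} = {ball_in(b4,rmB), free(left), free(right)}
  ∪ pre   = {ball_in(b4,rmB), free(left), free(right)} ∪ {robot_in(rmB)}
          = {ball_in(b4,rmB), free(left), free(right), robot_in(rmB)}

== RESULT ==
["ball_in(b4,rmB)", "free(left)", "free(right)", "robot_in(rmB)"]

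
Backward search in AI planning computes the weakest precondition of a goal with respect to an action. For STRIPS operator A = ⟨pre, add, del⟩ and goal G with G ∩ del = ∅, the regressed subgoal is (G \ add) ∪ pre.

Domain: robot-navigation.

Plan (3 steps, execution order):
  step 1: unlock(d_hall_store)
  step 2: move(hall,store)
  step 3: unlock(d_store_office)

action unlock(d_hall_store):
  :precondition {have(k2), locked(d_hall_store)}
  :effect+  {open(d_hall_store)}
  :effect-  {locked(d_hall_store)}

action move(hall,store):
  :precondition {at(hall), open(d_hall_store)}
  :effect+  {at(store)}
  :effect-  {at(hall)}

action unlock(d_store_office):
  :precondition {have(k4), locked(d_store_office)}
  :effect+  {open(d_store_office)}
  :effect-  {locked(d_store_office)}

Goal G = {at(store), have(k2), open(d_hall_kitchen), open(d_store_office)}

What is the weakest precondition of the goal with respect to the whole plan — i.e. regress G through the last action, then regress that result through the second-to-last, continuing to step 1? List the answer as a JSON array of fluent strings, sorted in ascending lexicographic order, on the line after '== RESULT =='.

Regress step by step:
  through step 3 (unlock(d_store_office)): drop {open(d_store_office)}, keep {at(store), have(k2), open(d_hall_kitchen)}, require {have(k4), locked(d_store_office)}
    → {at(store), have(k2), have(k4), locked(d_store_office), open(d_hall_kitchen)}
  through step 2 (move(hall,store)): drop {at(store)}, keep {have(k2), have(k4), locked(d_store_office), open(d_hall_kitchen)}, require {at(hall), open(d_hall_store)}
    → {at(hall), have(k2), have(k4), locked(d_store_office), open(d_hall_kitchen), open(d_hall_store)}
  through step 1 (unlock(d_hall_store)): drop {open(d_hall_store)}, keep {at(hall), have(k2), have(k4), locked(d_store_office), open(d_hall_kitchen)}, require {have(k2), locked(d_hall_store)}
    → {at(hall), have(k2), have(k4), locked(d_hall_store), locked(d_store_office), open(d_hall_kitchen)}

== RESULT ==
["at(hall)", "have(k2)", "have(k4)", "locked(d_hall_store)", "locked(d_store_office)", "open(d_hall_kitchen)"]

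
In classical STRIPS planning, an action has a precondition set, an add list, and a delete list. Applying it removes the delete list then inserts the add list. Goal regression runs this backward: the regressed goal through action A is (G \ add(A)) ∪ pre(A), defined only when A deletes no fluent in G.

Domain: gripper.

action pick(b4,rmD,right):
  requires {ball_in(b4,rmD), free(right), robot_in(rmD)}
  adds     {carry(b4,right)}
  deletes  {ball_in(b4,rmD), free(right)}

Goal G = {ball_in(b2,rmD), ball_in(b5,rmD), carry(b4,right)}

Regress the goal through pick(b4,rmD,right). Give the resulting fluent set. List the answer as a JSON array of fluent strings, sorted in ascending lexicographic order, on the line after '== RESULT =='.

Regress:
  G ∩ del = {}  (empty — regression defined)
  G \ add = {ball_in(b2,rmD), ball_in(b5,rmD), carry(b4,right)} \ {carry(b4,right)} = {ball_in(b2,rmD), ball_in(b5,rmD)}
  ∪ pre   = {ball_in(b2,rmD), ball_in(b5,rmD)} ∪ {ball_in(b4,rmD), free(right), robot_in(rmD)}
          = {ball_in(b2,rmD), ball_in(b4,rmD), ball_in(b5,rmD), free(right), robot_in(rmD)}

== RESULT ==
["ball_in(b2,rmD)", "ball_in(b4,rmD)", "ball_in(b5,rmD)", "free(right)", "robot_in(rmD)"]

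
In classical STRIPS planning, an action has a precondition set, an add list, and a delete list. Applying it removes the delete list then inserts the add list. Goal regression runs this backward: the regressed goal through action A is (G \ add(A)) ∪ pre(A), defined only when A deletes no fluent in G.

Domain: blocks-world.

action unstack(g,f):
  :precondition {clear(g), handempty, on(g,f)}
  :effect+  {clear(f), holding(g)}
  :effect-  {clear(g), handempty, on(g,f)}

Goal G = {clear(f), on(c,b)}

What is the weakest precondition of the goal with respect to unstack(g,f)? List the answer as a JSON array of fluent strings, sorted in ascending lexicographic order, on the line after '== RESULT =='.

Compute (G \ add) ∪ pre:
  G ∩ del = {}  (empty — regression defined)
  G \ add = {clear(f), on(c,b)} \ {clear(f), holding(g)} = {on(c,b)}
  ∪ pre   = {on(c,b)} ∪ {clear(g), handempty, on(g,f)}
          = {clear(g), handempty, on(c,b), on(g,f)}

== RESULT ==
["clear(g)", "handempty", "on(c,b)", "on(g,f)"]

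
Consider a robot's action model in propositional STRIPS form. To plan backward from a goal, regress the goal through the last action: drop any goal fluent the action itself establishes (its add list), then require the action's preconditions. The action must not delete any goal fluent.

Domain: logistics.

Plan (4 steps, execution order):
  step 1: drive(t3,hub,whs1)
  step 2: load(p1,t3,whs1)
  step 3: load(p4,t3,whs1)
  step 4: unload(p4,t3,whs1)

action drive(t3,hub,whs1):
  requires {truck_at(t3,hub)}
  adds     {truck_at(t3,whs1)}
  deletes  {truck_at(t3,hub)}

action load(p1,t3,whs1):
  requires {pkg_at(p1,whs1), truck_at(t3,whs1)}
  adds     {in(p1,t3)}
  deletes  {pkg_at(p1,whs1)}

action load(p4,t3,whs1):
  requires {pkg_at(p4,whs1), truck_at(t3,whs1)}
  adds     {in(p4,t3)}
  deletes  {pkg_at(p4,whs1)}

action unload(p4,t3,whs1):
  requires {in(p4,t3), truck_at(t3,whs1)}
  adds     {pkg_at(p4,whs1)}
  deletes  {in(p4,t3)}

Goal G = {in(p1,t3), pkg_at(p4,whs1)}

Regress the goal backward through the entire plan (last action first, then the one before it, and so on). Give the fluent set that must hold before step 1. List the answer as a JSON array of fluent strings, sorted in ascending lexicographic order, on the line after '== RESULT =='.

Regress step by step:
  through step 4 (unload(p4,t3,whs1)): drop {pkg_at(p4,whs1)}, keep {in(p1,t3)}, require {in(p4,t3), truck_at(t3,whs1)}
    → {in(p1,t3), in(p4,t3), truck_at(t3,whs1)}
  through step 3 (load(p4,t3,whs1)): drop {in(p4,t3)}, keep {in(p1,t3), truck_at(t3,whs1)}, require {pkg_at(p4,whs1), truck_at(t3,whs1)}
    → {in(p1,t3), pkg_at(p4,whs1), truck_at(t3,whs1)}
  through step 2 (load(p1,t3,whs1)): drop {in(p1,t3)}, keep {pkg_at(p4,whs1), truck_at(t3,whs1)}, require {pkg_at(p1,whs1), truck_at(t3,whs1)}
    → {pkg_at(p1,whs1), pkg_at(p4,whs1), truck_at(t3,whs1)}
  through step 1 (drive(t3,hub,whs1)): drop {truck_at(t3,whs1)}, keep {pkg_at(p1,whs1), pkg_at(p4,whs1)}, require {truck_at(t3,hub)}
    → {pkg_at(p1,whs1), pkg_at(p4,whs1), truck_at(t3,hub)}

== RESULT ==
["pkg_at(p1,whs1)", "pkg_at(p4,whs1)", "truck_at(t3,hub)"]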